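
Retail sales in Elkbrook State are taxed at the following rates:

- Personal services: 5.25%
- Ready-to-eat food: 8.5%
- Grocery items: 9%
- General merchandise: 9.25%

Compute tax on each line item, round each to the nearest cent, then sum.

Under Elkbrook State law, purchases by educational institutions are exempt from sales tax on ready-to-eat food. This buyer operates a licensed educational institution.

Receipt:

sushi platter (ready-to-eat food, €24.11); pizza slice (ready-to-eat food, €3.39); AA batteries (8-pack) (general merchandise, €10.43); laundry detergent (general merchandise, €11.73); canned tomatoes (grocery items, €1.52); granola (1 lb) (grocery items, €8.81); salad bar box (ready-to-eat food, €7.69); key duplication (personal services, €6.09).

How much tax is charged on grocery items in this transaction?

Canned tomatoes €1.52: grocery items → 9% → €0.14
Granola (1 lb) €8.81: grocery items → 9% → €0.79
Tax on grocery items = €0.14 + €0.79 = €0.93

€0.93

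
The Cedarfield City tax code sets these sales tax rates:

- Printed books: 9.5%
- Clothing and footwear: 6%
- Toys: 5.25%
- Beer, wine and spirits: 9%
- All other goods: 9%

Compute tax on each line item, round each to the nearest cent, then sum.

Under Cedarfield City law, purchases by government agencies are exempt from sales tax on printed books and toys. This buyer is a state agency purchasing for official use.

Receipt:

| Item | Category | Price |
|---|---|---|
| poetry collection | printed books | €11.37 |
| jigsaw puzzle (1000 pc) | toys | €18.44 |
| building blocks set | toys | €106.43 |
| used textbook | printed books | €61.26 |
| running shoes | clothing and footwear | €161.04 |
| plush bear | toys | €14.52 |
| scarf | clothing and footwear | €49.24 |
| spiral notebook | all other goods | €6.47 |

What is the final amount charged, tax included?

Poetry collection €11.37: printed books, buyer-exempt → 0% → €0.00
Jigsaw puzzle (1000 pc) €18.44: toys, buyer-exempt → 0% → €0.00
Building blocks set €106.43: toys, buyer-exempt → 0% → €0.00
Used textbook €61.26: printed books, buyer-exempt → 0% → €0.00
Running shoes €161.04: clothing and footwear → 6% → €9.66
Plush bear €14.52: toys, buyer-exempt → 0% → €0.00
Scarf €49.24: clothing and footwear → 6% → €2.95
Spiral notebook €6.47: all other goods → 9% → €0.58
Subtotal = €428.77; tax = €13.19; total due = €441.96

€441.96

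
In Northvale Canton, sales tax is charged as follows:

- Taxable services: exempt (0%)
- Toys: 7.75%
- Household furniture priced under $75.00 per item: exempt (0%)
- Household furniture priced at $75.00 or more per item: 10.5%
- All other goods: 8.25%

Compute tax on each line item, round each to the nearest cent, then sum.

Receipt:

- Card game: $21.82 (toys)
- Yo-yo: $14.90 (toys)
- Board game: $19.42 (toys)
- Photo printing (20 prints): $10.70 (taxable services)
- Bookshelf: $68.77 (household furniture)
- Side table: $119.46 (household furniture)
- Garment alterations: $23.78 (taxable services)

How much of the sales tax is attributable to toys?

$4.35

Card game $21.82: toys → 7.75% → $1.69
Yo-yo $14.90: toys → 7.75% → $1.15
Board game $19.42: toys → 7.75% → $1.51
Tax on toys = $1.69 + $1.15 + $1.51 = $4.35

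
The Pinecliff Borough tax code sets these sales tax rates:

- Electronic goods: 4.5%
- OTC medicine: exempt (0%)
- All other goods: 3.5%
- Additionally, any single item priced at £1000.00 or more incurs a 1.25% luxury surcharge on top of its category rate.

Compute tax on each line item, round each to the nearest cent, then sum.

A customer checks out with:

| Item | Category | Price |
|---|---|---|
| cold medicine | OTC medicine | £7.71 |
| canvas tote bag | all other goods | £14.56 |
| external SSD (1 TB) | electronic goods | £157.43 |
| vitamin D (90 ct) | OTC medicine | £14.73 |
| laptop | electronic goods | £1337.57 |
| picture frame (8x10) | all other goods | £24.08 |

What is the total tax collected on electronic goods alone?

External SSD (1 TB) £157.43: electronic goods → 4.5% → £7.08
Laptop £1337.57: electronic goods → 4.5% + 1.25% surcharge = 5.75% → £76.91
Tax on electronic goods = £7.08 + £76.91 = £83.99

£83.99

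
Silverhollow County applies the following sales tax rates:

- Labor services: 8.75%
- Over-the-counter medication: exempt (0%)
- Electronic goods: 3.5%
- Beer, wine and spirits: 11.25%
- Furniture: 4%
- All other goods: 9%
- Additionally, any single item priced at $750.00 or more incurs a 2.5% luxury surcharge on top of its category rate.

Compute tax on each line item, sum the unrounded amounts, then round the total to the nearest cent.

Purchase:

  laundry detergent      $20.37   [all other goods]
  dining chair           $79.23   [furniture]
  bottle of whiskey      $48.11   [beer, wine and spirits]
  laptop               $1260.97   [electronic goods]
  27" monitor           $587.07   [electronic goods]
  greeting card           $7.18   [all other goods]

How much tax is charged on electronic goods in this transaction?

$96.21

Laptop $1260.97: electronic goods → 3.5% + 2.5% surcharge = 6% → $75.6582
27" monitor $587.07: electronic goods → 3.5% → $20.54745
Tax on electronic goods: unrounded sum = $96.20565 → $96.21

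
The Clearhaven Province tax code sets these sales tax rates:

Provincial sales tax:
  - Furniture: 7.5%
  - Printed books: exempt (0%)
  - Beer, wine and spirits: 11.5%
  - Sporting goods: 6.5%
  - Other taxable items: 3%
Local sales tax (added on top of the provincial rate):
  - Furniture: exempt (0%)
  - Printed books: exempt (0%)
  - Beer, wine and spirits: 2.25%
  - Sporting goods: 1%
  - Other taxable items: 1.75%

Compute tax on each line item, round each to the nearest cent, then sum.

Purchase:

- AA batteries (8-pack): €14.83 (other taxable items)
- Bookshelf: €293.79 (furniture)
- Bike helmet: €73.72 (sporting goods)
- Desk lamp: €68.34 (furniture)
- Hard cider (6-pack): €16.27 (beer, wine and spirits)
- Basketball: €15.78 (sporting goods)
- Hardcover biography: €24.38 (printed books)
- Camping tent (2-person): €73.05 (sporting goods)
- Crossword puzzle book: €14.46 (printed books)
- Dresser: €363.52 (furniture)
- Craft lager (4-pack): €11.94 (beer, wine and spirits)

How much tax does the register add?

€71.19

AA batteries (8-pack) €14.83: other taxable items → 3% + 1.75% local = 4.75% → €0.70
Bookshelf €293.79: furniture → 7.5% + 0% local = 7.5% → €22.03
Bike helmet €73.72: sporting goods → 6.5% + 1% local = 7.5% → €5.53
Desk lamp €68.34: furniture → 7.5% + 0% local = 7.5% → €5.13
Hard cider (6-pack) €16.27: beer, wine and spirits → 11.5% + 2.25% local = 13.75% → €2.24
Basketball €15.78: sporting goods → 6.5% + 1% local = 7.5% → €1.18
Hardcover biography €24.38: printed books → 0% + 0% local = 0% → €0.00
Camping tent (2-person) €73.05: sporting goods → 6.5% + 1% local = 7.5% → €5.48
Crossword puzzle book €14.46: printed books → 0% + 0% local = 0% → €0.00
Dresser €363.52: furniture → 7.5% + 0% local = 7.5% → €27.26
Craft lager (4-pack) €11.94: beer, wine and spirits → 11.5% + 2.25% local = 13.75% → €1.64
Total tax = €0.70 + €22.03 + €5.53 + €5.13 + €2.24 + €1.18 + €5.48 + €27.26 + €1.64 = €71.19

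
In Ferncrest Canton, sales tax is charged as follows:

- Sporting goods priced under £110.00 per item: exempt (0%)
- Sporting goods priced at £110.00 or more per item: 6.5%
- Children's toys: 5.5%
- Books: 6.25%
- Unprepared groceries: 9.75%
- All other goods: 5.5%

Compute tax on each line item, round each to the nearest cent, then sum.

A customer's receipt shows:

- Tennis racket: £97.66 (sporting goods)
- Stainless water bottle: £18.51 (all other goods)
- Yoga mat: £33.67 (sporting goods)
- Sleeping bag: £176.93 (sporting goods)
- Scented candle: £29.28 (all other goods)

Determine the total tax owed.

Tennis racket £97.66: sporting goods, under £110.00 → 0% → £0.00
Stainless water bottle £18.51: all other goods → 5.5% → £1.02
Yoga mat £33.67: sporting goods, under £110.00 → 0% → £0.00
Sleeping bag £176.93: sporting goods, £110.00 or more → 6.5% → £11.50
Scented candle £29.28: all other goods → 5.5% → £1.61
Total tax = £1.02 + £11.50 + £1.61 = £14.13

£14.13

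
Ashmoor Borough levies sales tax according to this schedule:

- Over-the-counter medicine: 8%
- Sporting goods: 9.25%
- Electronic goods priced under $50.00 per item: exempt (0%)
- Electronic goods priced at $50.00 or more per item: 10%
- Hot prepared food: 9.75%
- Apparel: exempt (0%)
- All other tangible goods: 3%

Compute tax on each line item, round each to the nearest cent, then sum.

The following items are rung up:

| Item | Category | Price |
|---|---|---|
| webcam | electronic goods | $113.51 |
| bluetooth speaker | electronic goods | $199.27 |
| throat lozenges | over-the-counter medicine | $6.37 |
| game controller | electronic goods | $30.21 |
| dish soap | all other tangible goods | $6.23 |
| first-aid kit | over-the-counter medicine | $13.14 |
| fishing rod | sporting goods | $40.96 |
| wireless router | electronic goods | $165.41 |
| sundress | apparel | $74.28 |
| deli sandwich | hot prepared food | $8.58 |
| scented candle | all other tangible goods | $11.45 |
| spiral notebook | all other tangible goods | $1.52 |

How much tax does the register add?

Webcam $113.51: electronic goods, $50.00 or more → 10% → $11.35
Bluetooth speaker $199.27: electronic goods, $50.00 or more → 10% → $19.93
Throat lozenges $6.37: over-the-counter medicine → 8% → $0.51
Game controller $30.21: electronic goods, under $50.00 → 0% → $0.00
Dish soap $6.23: all other tangible goods → 3% → $0.19
First-aid kit $13.14: over-the-counter medicine → 8% → $1.05
Fishing rod $40.96: sporting goods → 9.25% → $3.79
Wireless router $165.41: electronic goods, $50.00 or more → 10% → $16.54
Sundress $74.28: apparel → 0% → $0.00
Deli sandwich $8.58: hot prepared food → 9.75% → $0.84
Scented candle $11.45: all other tangible goods → 3% → $0.34
Spiral notebook $1.52: all other tangible goods → 3% → $0.05
Total tax = $11.35 + $19.93 + $0.51 + $0.19 + $1.05 + $3.79 + $16.54 + $0.84 + $0.34 + $0.05 = $54.59

$54.59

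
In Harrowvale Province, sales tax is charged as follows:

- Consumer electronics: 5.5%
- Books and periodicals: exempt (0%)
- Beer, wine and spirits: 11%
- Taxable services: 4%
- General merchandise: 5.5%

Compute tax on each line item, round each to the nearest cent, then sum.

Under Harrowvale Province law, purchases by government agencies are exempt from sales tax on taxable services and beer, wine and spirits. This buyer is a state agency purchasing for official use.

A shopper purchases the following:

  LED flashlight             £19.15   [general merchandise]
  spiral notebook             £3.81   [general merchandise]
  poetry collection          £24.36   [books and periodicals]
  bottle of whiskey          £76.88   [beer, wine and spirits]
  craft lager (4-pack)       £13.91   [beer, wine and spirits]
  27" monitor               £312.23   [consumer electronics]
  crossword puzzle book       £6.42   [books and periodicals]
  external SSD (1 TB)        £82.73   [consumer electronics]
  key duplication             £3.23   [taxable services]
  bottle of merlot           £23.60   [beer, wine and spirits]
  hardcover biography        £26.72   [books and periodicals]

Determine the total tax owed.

LED flashlight £19.15: general merchandise → 5.5% → £1.05
Spiral notebook £3.81: general merchandise → 5.5% → £0.21
Poetry collection £24.36: books and periodicals → 0% → £0.00
Bottle of whiskey £76.88: beer, wine and spirits, buyer-exempt → 0% → £0.00
Craft lager (4-pack) £13.91: beer, wine and spirits, buyer-exempt → 0% → £0.00
27" monitor £312.23: consumer electronics → 5.5% → £17.17
Crossword puzzle book £6.42: books and periodicals → 0% → £0.00
External SSD (1 TB) £82.73: consumer electronics → 5.5% → £4.55
Key duplication £3.23: taxable services, buyer-exempt → 0% → £0.00
Bottle of merlot £23.60: beer, wine and spirits, buyer-exempt → 0% → £0.00
Hardcover biography £26.72: books and periodicals → 0% → £0.00
Total tax = £1.05 + £0.21 + £17.17 + £4.55 = £22.98

£22.98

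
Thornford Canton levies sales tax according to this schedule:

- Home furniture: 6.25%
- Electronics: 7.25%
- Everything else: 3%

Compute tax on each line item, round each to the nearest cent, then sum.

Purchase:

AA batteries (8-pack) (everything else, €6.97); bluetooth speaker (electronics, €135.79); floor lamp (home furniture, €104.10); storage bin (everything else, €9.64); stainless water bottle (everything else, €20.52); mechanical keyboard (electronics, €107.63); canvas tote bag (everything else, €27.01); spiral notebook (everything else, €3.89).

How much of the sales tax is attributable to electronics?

€17.64

Bluetooth speaker €135.79: electronics → 7.25% → €9.84
Mechanical keyboard €107.63: electronics → 7.25% → €7.80
Tax on electronics = €9.84 + €7.80 = €17.64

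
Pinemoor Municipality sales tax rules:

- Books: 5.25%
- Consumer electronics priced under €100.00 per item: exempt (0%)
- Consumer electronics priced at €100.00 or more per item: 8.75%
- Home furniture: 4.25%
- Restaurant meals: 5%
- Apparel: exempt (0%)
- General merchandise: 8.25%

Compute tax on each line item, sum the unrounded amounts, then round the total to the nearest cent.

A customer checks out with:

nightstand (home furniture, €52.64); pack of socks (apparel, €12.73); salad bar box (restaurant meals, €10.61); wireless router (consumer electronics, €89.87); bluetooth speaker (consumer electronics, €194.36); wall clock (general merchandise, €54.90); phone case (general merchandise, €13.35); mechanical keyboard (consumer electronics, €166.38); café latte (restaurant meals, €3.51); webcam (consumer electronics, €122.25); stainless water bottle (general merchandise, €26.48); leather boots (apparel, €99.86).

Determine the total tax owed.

€53.02

Nightstand €52.64: home furniture → 4.25% → €2.2372
Pack of socks €12.73: apparel → 0% → €0.00
Salad bar box €10.61: restaurant meals → 5% → €0.5305
Wireless router €89.87: consumer electronics, under €100.00 → 0% → €0.00
Bluetooth speaker €194.36: consumer electronics, €100.00 or more → 8.75% → €17.0065
Wall clock €54.90: general merchandise → 8.25% → €4.52925
Phone case €13.35: general merchandise → 8.25% → €1.101375
Mechanical keyboard €166.38: consumer electronics, €100.00 or more → 8.75% → €14.55825
Café latte €3.51: restaurant meals → 5% → €0.1755
Webcam €122.25: consumer electronics, €100.00 or more → 8.75% → €10.696875
Stainless water bottle €26.48: general merchandise → 8.25% → €2.1846
Leather boots €99.86: apparel → 0% → €0.00
Unrounded tax sum = €53.02005 → €53.02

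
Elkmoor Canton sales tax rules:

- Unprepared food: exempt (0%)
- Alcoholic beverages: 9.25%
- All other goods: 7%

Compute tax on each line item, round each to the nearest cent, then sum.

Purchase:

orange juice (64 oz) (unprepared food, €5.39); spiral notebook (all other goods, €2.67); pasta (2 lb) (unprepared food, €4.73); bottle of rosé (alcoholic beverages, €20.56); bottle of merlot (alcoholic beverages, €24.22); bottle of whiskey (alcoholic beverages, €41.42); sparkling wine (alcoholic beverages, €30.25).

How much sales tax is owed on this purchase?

Orange juice (64 oz) €5.39: unprepared food → 0% → €0.00
Spiral notebook €2.67: all other goods → 7% → €0.19
Pasta (2 lb) €4.73: unprepared food → 0% → €0.00
Bottle of rosé €20.56: alcoholic beverages → 9.25% → €1.90
Bottle of merlot €24.22: alcoholic beverages → 9.25% → €2.24
Bottle of whiskey €41.42: alcoholic beverages → 9.25% → €3.83
Sparkling wine €30.25: alcoholic beverages → 9.25% → €2.80
Total tax = €0.19 + €1.90 + €2.24 + €3.83 + €2.80 = €10.96

€10.96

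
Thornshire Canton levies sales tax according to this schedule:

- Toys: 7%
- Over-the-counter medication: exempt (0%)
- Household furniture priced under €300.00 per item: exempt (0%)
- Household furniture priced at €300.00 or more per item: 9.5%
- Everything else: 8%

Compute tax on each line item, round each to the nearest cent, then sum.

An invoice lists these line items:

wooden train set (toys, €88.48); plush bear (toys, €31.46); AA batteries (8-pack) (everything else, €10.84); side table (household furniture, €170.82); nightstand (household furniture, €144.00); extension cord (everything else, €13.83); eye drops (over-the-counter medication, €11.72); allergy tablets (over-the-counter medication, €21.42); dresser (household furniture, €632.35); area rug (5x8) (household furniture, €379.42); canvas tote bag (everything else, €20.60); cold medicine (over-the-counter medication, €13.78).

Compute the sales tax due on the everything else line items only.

€3.63

AA batteries (8-pack) €10.84: everything else → 8% → €0.87
Extension cord €13.83: everything else → 8% → €1.11
Canvas tote bag €20.60: everything else → 8% → €1.65
Tax on everything else = €0.87 + €1.11 + €1.65 = €3.63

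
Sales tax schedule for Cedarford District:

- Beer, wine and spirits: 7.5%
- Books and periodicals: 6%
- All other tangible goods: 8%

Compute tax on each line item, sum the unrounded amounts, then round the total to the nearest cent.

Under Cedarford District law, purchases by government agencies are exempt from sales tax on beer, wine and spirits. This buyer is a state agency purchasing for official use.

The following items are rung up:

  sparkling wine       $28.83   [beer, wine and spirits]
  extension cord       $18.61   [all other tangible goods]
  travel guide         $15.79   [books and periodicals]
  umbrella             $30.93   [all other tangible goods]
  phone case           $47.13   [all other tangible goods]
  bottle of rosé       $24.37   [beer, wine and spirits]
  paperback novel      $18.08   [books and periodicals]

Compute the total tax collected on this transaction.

Sparkling wine $28.83: beer, wine and spirits, buyer-exempt → 0% → $0.00
Extension cord $18.61: all other tangible goods → 8% → $1.4888
Travel guide $15.79: books and periodicals → 6% → $0.9474
Umbrella $30.93: all other tangible goods → 8% → $2.4744
Phone case $47.13: all other tangible goods → 8% → $3.7704
Bottle of rosé $24.37: beer, wine and spirits, buyer-exempt → 0% → $0.00
Paperback novel $18.08: books and periodicals → 6% → $1.0848
Unrounded tax sum = $9.7658 → $9.77

$9.77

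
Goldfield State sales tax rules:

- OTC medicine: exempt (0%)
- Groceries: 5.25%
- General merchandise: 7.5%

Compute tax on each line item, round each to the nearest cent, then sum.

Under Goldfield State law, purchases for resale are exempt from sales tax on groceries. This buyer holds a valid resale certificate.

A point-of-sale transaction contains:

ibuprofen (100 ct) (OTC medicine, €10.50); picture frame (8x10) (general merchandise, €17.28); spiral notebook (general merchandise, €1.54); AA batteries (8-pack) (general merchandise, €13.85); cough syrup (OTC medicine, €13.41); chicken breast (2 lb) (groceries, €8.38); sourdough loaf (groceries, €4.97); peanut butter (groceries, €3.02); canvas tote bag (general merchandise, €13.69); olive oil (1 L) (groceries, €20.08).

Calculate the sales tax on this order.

€3.49

Ibuprofen (100 ct) €10.50: OTC medicine → 0% → €0.00
Picture frame (8x10) €17.28: general merchandise → 7.5% → €1.30
Spiral notebook €1.54: general merchandise → 7.5% → €0.12
AA batteries (8-pack) €13.85: general merchandise → 7.5% → €1.04
Cough syrup €13.41: OTC medicine → 0% → €0.00
Chicken breast (2 lb) €8.38: groceries, buyer-exempt → 0% → €0.00
Sourdough loaf €4.97: groceries, buyer-exempt → 0% → €0.00
Peanut butter €3.02: groceries, buyer-exempt → 0% → €0.00
Canvas tote bag €13.69: general merchandise → 7.5% → €1.03
Olive oil (1 L) €20.08: groceries, buyer-exempt → 0% → €0.00
Total tax = €1.30 + €0.12 + €1.04 + €1.03 = €3.49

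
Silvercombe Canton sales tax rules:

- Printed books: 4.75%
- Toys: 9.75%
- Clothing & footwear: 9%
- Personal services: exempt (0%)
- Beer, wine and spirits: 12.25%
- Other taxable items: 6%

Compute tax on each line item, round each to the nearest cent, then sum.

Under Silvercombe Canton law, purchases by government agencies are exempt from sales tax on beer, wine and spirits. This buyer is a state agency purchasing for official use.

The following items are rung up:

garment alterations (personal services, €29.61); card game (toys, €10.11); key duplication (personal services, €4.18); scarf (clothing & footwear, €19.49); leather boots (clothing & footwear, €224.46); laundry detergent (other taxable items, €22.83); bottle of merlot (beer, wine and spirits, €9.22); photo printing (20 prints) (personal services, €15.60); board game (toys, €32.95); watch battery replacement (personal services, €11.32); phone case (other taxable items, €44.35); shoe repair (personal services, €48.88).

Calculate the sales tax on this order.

€30.18

Garment alterations €29.61: personal services → 0% → €0.00
Card game €10.11: toys → 9.75% → €0.99
Key duplication €4.18: personal services → 0% → €0.00
Scarf €19.49: clothing & footwear → 9% → €1.75
Leather boots €224.46: clothing & footwear → 9% → €20.20
Laundry detergent €22.83: other taxable items → 6% → €1.37
Bottle of merlot €9.22: beer, wine and spirits, buyer-exempt → 0% → €0.00
Photo printing (20 prints) €15.60: personal services → 0% → €0.00
Board game €32.95: toys → 9.75% → €3.21
Watch battery replacement €11.32: personal services → 0% → €0.00
Phone case €44.35: other taxable items → 6% → €2.66
Shoe repair €48.88: personal services → 0% → €0.00
Total tax = €0.99 + €1.75 + €20.20 + €1.37 + €3.21 + €2.66 = €30.18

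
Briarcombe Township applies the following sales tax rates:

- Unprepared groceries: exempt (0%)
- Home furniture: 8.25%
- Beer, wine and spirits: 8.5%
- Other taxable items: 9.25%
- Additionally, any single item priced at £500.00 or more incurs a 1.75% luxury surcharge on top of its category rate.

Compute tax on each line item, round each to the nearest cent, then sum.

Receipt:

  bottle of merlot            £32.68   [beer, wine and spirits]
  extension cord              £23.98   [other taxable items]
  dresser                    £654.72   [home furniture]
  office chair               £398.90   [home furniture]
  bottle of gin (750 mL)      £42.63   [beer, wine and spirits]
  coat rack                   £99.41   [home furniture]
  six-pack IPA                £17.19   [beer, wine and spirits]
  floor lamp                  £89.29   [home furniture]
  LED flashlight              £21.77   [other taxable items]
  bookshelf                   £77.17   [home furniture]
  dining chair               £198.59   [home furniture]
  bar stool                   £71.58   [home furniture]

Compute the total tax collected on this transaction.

Bottle of merlot £32.68: beer, wine and spirits → 8.5% → £2.78
Extension cord £23.98: other taxable items → 9.25% → £2.22
Dresser £654.72: home furniture → 8.25% + 1.75% surcharge = 10% → £65.47
Office chair £398.90: home furniture → 8.25% → £32.91
Bottle of gin (750 mL) £42.63: beer, wine and spirits → 8.5% → £3.62
Coat rack £99.41: home furniture → 8.25% → £8.20
Six-pack IPA £17.19: beer, wine and spirits → 8.5% → £1.46
Floor lamp £89.29: home furniture → 8.25% → £7.37
LED flashlight £21.77: other taxable items → 9.25% → £2.01
Bookshelf £77.17: home furniture → 8.25% → £6.37
Dining chair £198.59: home furniture → 8.25% → £16.38
Bar stool £71.58: home furniture → 8.25% → £5.91
Total tax = £2.78 + £2.22 + £65.47 + £32.91 + £3.62 + £8.20 + £1.46 + £7.37 + £2.01 + £6.37 + £16.38 + £5.91 = £154.70

£154.70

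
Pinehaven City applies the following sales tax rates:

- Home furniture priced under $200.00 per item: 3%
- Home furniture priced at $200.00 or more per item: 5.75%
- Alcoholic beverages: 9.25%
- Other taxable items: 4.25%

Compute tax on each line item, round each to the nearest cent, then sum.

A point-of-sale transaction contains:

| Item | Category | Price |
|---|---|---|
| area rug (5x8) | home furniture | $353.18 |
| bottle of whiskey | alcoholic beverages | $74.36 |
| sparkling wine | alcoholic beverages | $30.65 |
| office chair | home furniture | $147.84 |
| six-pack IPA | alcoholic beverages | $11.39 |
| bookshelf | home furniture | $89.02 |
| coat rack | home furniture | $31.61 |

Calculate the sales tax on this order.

$39.14

Area rug (5x8) $353.18: home furniture, $200.00 or more → 5.75% → $20.31
Bottle of whiskey $74.36: alcoholic beverages → 9.25% → $6.88
Sparkling wine $30.65: alcoholic beverages → 9.25% → $2.84
Office chair $147.84: home furniture, under $200.00 → 3% → $4.44
Six-pack IPA $11.39: alcoholic beverages → 9.25% → $1.05
Bookshelf $89.02: home furniture, under $200.00 → 3% → $2.67
Coat rack $31.61: home furniture, under $200.00 → 3% → $0.95
Total tax = $20.31 + $6.88 + $2.84 + $4.44 + $1.05 + $2.67 + $0.95 = $39.14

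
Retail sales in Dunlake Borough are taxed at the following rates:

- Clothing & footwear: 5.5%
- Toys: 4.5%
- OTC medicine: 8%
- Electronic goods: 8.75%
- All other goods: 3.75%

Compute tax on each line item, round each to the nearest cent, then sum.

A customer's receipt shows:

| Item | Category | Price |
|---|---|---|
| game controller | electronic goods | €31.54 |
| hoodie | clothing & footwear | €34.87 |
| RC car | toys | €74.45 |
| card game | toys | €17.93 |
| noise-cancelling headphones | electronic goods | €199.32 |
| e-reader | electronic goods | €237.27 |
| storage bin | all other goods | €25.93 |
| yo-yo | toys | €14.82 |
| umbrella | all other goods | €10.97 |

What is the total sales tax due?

Game controller €31.54: electronic goods → 8.75% → €2.76
Hoodie €34.87: clothing & footwear → 5.5% → €1.92
RC car €74.45: toys → 4.5% → €3.35
Card game €17.93: toys → 4.5% → €0.81
Noise-cancelling headphones €199.32: electronic goods → 8.75% → €17.44
E-reader €237.27: electronic goods → 8.75% → €20.76
Storage bin €25.93: all other goods → 3.75% → €0.97
Yo-yo €14.82: toys → 4.5% → €0.67
Umbrella €10.97: all other goods → 3.75% → €0.41
Total tax = €2.76 + €1.92 + €3.35 + €0.81 + €17.44 + €20.76 + €0.97 + €0.67 + €0.41 = €49.09

€49.09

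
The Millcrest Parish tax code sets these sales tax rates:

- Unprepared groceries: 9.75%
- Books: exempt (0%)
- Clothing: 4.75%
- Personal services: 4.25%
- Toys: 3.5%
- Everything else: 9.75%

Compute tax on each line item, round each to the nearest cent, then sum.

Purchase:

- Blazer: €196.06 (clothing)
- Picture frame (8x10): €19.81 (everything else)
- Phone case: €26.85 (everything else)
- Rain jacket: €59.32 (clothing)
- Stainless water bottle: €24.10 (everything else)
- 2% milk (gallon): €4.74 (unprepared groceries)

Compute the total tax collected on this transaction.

Blazer €196.06: clothing → 4.75% → €9.31
Picture frame (8x10) €19.81: everything else → 9.75% → €1.93
Phone case €26.85: everything else → 9.75% → €2.62
Rain jacket €59.32: clothing → 4.75% → €2.82
Stainless water bottle €24.10: everything else → 9.75% → €2.35
2% milk (gallon) €4.74: unprepared groceries → 9.75% → €0.46
Total tax = €9.31 + €1.93 + €2.62 + €2.82 + €2.35 + €0.46 = €19.49

€19.49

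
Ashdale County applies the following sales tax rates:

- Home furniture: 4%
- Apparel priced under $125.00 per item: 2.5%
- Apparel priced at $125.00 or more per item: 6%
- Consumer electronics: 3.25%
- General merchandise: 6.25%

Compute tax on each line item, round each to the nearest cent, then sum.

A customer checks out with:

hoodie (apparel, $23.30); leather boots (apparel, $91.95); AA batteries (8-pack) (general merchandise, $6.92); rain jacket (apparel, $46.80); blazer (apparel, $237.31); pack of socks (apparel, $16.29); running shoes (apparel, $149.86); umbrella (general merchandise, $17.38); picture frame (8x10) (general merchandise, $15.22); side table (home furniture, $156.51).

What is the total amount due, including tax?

$797.96

Hoodie $23.30: apparel, under $125.00 → 2.5% → $0.58
Leather boots $91.95: apparel, under $125.00 → 2.5% → $2.30
AA batteries (8-pack) $6.92: general merchandise → 6.25% → $0.43
Rain jacket $46.80: apparel, under $125.00 → 2.5% → $1.17
Blazer $237.31: apparel, $125.00 or more → 6% → $14.24
Pack of socks $16.29: apparel, under $125.00 → 2.5% → $0.41
Running shoes $149.86: apparel, $125.00 or more → 6% → $8.99
Umbrella $17.38: general merchandise → 6.25% → $1.09
Picture frame (8x10) $15.22: general merchandise → 6.25% → $0.95
Side table $156.51: home furniture → 4% → $6.26
Subtotal = $761.54; tax = $36.42; total due = $797.96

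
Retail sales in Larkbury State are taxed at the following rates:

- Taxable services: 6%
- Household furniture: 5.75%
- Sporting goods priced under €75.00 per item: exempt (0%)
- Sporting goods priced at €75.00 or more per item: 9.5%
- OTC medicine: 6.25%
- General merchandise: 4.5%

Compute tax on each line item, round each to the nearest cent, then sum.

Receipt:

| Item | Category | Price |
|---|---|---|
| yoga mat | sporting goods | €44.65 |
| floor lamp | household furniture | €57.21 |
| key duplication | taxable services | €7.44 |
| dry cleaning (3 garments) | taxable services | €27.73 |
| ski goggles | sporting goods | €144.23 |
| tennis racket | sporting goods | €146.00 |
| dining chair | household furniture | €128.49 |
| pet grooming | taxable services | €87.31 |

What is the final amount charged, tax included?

Yoga mat €44.65: sporting goods, under €75.00 → 0% → €0.00
Floor lamp €57.21: household furniture → 5.75% → €3.29
Key duplication €7.44: taxable services → 6% → €0.45
Dry cleaning (3 garments) €27.73: taxable services → 6% → €1.66
Ski goggles €144.23: sporting goods, €75.00 or more → 9.5% → €13.70
Tennis racket €146.00: sporting goods, €75.00 or more → 9.5% → €13.87
Dining chair €128.49: household furniture → 5.75% → €7.39
Pet grooming €87.31: taxable services → 6% → €5.24
Subtotal = €643.06; tax = €45.60; total due = €688.66

€688.66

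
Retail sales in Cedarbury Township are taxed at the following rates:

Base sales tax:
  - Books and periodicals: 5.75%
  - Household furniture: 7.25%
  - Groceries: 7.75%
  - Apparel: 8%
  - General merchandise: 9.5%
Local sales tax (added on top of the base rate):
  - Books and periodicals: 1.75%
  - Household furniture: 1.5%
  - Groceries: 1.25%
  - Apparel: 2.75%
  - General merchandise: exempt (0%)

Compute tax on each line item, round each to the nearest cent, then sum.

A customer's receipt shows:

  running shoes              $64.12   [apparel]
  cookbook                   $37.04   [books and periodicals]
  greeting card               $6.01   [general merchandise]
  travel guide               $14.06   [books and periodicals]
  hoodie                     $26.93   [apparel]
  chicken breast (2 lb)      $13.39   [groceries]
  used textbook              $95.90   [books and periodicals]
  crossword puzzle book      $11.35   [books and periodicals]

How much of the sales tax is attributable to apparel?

Running shoes $64.12: apparel → 8% + 2.75% local = 10.75% → $6.89
Hoodie $26.93: apparel → 8% + 2.75% local = 10.75% → $2.89
Tax on apparel = $6.89 + $2.89 = $9.78

$9.78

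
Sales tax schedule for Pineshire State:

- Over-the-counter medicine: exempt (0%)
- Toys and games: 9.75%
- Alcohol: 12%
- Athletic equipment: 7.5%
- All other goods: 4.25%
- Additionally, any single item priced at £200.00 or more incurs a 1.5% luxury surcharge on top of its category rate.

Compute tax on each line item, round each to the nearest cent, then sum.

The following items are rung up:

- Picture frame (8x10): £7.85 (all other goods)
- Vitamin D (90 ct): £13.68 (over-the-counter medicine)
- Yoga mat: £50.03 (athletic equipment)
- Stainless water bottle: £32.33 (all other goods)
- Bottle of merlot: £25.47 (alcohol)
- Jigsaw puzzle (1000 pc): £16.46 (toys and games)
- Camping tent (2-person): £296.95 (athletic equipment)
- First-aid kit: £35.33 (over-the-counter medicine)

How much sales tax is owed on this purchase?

£36.84

Picture frame (8x10) £7.85: all other goods → 4.25% → £0.33
Vitamin D (90 ct) £13.68: over-the-counter medicine → 0% → £0.00
Yoga mat £50.03: athletic equipment → 7.5% → £3.75
Stainless water bottle £32.33: all other goods → 4.25% → £1.37
Bottle of merlot £25.47: alcohol → 12% → £3.06
Jigsaw puzzle (1000 pc) £16.46: toys and games → 9.75% → £1.60
Camping tent (2-person) £296.95: athletic equipment → 7.5% + 1.5% surcharge = 9% → £26.73
First-aid kit £35.33: over-the-counter medicine → 0% → £0.00
Total tax = £0.33 + £3.75 + £1.37 + £3.06 + £1.60 + £26.73 = £36.84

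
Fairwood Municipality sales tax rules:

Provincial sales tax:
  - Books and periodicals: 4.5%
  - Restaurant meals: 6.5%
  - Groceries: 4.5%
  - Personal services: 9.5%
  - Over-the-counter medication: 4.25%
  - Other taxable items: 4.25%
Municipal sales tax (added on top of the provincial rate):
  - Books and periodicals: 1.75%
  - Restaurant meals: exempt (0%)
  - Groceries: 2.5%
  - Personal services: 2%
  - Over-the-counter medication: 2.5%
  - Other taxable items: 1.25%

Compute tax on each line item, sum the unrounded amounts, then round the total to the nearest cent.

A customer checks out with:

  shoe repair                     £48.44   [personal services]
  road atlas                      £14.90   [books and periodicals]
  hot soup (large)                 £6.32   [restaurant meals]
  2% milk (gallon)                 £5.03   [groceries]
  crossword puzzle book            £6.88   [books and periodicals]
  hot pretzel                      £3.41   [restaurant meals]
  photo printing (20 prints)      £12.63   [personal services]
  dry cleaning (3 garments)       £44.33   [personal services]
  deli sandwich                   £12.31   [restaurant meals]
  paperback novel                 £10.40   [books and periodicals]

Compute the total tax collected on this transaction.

Shoe repair £48.44: personal services → 9.5% + 2% municipal = 11.5% → £5.5706
Road atlas £14.90: books and periodicals → 4.5% + 1.75% municipal = 6.25% → £0.93125
Hot soup (large) £6.32: restaurant meals → 6.5% + 0% municipal = 6.5% → £0.4108
2% milk (gallon) £5.03: groceries → 4.5% + 2.5% municipal = 7% → £0.3521
Crossword puzzle book £6.88: books and periodicals → 4.5% + 1.75% municipal = 6.25% → £0.43
Hot pretzel £3.41: restaurant meals → 6.5% + 0% municipal = 6.5% → £0.22165
Photo printing (20 prints) £12.63: personal services → 9.5% + 2% municipal = 11.5% → £1.45245
Dry cleaning (3 garments) £44.33: personal services → 9.5% + 2% municipal = 11.5% → £5.09795
Deli sandwich £12.31: restaurant meals → 6.5% + 0% municipal = 6.5% → £0.80015
Paperback novel £10.40: books and periodicals → 4.5% + 1.75% municipal = 6.25% → £0.65
Unrounded tax sum = £15.91695 → £15.92

£15.92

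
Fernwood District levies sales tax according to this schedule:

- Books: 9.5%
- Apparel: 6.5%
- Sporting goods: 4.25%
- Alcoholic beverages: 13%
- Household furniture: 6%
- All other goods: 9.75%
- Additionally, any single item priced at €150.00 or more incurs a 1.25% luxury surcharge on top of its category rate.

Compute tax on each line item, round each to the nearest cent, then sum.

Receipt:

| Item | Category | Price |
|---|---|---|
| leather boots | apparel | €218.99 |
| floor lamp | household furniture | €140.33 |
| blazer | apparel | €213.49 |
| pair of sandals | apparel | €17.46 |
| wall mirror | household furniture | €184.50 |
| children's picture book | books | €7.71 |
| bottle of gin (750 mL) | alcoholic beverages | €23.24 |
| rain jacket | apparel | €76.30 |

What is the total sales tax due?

Leather boots €218.99: apparel → 6.5% + 1.25% surcharge = 7.75% → €16.97
Floor lamp €140.33: household furniture → 6% → €8.42
Blazer €213.49: apparel → 6.5% + 1.25% surcharge = 7.75% → €16.55
Pair of sandals €17.46: apparel → 6.5% → €1.13
Wall mirror €184.50: household furniture → 6% + 1.25% surcharge = 7.25% → €13.38
Children's picture book €7.71: books → 9.5% → €0.73
Bottle of gin (750 mL) €23.24: alcoholic beverages → 13% → €3.02
Rain jacket €76.30: apparel → 6.5% → €4.96
Total tax = €16.97 + €8.42 + €16.55 + €1.13 + €13.38 + €0.73 + €3.02 + €4.96 = €65.16

€65.16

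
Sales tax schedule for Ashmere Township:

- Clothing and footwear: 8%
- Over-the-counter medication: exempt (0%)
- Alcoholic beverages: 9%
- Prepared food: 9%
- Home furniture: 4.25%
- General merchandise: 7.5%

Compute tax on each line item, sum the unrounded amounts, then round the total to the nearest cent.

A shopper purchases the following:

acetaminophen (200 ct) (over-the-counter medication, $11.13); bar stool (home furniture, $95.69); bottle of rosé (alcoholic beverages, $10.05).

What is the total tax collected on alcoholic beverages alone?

Bottle of rosé $10.05: alcoholic beverages → 9% → $0.9045
Tax on alcoholic beverages: unrounded sum = $0.9045 → $0.90

$0.90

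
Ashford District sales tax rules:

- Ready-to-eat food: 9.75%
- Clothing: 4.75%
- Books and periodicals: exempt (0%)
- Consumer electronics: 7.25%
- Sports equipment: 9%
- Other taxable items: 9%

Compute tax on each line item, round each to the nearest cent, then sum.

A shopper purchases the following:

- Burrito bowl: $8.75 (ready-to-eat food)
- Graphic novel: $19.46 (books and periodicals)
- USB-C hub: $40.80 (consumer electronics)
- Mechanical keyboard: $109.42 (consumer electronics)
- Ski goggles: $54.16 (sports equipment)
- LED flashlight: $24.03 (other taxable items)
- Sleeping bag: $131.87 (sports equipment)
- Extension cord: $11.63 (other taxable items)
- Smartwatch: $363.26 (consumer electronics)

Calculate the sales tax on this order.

Burrito bowl $8.75: ready-to-eat food → 9.75% → $0.85
Graphic novel $19.46: books and periodicals → 0% → $0.00
USB-C hub $40.80: consumer electronics → 7.25% → $2.96
Mechanical keyboard $109.42: consumer electronics → 7.25% → $7.93
Ski goggles $54.16: sports equipment → 9% → $4.87
LED flashlight $24.03: other taxable items → 9% → $2.16
Sleeping bag $131.87: sports equipment → 9% → $11.87
Extension cord $11.63: other taxable items → 9% → $1.05
Smartwatch $363.26: consumer electronics → 7.25% → $26.34
Total tax = $0.85 + $2.96 + $7.93 + $4.87 + $2.16 + $11.87 + $1.05 + $26.34 = $58.03

$58.03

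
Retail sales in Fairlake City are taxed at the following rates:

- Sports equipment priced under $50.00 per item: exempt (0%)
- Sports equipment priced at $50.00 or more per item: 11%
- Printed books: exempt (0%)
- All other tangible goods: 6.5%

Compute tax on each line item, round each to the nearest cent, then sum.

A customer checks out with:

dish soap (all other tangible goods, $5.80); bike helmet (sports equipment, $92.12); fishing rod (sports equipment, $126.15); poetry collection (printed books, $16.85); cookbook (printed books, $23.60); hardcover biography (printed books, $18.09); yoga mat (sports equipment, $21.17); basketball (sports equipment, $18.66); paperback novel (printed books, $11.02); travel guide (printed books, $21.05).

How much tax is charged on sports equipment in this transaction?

Bike helmet $92.12: sports equipment, $50.00 or more → 11% → $10.13
Fishing rod $126.15: sports equipment, $50.00 or more → 11% → $13.88
Yoga mat $21.17: sports equipment, under $50.00 → 0% → $0.00
Basketball $18.66: sports equipment, under $50.00 → 0% → $0.00
Tax on sports equipment = $10.13 + $13.88 + $0.00 + $0.00 = $24.01

$24.01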